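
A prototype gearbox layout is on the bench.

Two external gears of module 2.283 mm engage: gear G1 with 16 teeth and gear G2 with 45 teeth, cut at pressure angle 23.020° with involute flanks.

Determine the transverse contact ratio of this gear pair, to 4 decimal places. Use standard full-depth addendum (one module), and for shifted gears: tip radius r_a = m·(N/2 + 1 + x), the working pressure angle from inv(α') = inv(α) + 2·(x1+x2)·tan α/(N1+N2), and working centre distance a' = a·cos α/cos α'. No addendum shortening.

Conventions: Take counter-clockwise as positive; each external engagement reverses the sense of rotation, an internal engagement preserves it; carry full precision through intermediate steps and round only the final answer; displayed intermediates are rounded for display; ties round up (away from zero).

1.5072

single-mesh involute tooth geometry (16T engaging 45T at module 2.283)
base radii: r_b1 = 16.809609, r_b2 = 47.277024
tip radii: r_a1 = 20.547000, r_a2 = 53.650500
no profile shift: α' = α, a' = a
action lengths: √(r_a1²−r_b1²) = 11.815933, √(r_a2²−r_b2²) = 25.362554
base pitch p_b = π·m·cos α = 6.601118
CR = (11.815933 + 25.362554 − 69.631500·sin 23.02000°)/6.601118 = 1.507157
contact ratio ≈ 1.5072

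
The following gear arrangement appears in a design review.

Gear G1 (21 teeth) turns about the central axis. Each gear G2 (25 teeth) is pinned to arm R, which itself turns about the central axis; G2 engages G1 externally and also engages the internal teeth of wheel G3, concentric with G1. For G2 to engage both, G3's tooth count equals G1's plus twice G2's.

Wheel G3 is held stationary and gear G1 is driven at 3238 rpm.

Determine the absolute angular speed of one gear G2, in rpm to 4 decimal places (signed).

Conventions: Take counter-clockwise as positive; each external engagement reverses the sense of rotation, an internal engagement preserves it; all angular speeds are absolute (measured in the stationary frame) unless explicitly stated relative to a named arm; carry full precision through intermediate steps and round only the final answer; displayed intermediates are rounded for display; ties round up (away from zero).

recognized (axles ride arm R): planetary set, 21/25/71 teeth
normalise by the input: solve with ω_sun = 1, then scale by 3238 rpm
ring teeth: 21 + 2·25 = 71
21(ω_sun−ω_arm) = −71(ω_ring−ω_arm),  ω_ring = 0, ω_sun = 1
21(1−ω_arm) = −71(0−ω_arm)  ⇒  92·ω_arm = 21  ⇒  ω_arm = 21/92
sun–planet mesh: 21·(1−21/92) = −25·(ω_p−ω_arm)  ⇒  ω_p−ω_arm = -1491/2300
ω_p = 21/92 − 1491/2300 = -21/50
scale: ω_p = -21/50 × 3238 rpm = -1359.9600 rpm

-1359.9600 rpm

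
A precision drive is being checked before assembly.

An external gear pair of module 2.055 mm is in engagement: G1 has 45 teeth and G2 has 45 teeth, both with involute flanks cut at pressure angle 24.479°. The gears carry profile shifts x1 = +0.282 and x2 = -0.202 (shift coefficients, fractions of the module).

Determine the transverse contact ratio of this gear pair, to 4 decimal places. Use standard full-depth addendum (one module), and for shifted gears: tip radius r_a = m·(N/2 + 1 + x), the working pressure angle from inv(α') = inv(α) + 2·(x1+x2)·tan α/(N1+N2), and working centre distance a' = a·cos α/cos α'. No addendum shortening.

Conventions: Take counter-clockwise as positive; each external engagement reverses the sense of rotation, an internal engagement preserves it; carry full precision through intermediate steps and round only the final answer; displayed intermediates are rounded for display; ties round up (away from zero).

topology: single-mesh involute geometry — m = 2.055, 45T/45T pair
base radii: r_b1 = 42.081359, r_b2 = 42.081359
tip radii: r_a1 = 48.872010, r_a2 = 47.877390
inv(α') = inv(24.479°) + 2·(+0.282-0.202)·tan α/(45+45) = 0.02885393  ⇒  α' = 24.70045°
a' = a·cos α / cos α' = 92.4750·cos 24.479°/cos 24.70045° = 92.638704
action lengths: √(r_a1²−r_b1²) = 24.852215, √(r_a2²−r_b2²) = 22.834265
base pitch p_b = π·m·cos α = 5.875666
CR = (24.852215 + 22.834265 − 92.638704·sin 24.70045°)/5.875666 = 1.527514
contact ratio ≈ 1.5275

1.5275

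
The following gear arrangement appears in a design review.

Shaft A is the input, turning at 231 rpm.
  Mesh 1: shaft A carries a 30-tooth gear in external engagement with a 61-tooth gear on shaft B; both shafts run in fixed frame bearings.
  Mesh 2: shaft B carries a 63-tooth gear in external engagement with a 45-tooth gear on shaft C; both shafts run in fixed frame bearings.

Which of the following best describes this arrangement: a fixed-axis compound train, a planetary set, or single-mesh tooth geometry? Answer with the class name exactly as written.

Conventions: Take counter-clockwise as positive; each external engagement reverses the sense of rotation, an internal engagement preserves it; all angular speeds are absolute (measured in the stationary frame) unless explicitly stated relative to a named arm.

fixed-axis compound train

2-mesh fixed-axis compound train (all bearings frame-fixed)
classification: fixed-axis compound train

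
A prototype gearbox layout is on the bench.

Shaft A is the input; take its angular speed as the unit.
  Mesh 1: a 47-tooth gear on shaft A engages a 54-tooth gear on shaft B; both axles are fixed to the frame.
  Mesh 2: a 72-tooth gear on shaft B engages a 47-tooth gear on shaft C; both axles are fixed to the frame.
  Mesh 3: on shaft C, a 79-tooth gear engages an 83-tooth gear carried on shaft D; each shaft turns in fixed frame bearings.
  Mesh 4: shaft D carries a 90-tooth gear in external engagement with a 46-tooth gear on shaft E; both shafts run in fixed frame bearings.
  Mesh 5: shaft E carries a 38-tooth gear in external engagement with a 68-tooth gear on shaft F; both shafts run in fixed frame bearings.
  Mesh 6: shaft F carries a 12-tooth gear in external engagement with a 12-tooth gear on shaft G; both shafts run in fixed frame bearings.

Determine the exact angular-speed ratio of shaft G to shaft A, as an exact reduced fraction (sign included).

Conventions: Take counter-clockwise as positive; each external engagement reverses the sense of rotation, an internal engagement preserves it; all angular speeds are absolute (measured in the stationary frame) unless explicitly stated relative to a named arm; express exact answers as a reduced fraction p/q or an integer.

45030/32453

class = fixed-axis compound train [6 meshes; 6 ratios multiply, 6 sense flips]
mesh 1 [47T→54T]: running ratio 47/54, sense −
mesh 2 [72T→47T]: running ratio 4/3, sense +
mesh 3 [79T→83T]: running ratio 316/249, sense −
mesh 4 [90T→46T]: running ratio 4740/1909, sense +
mesh 5 [38T→68T]: running ratio 45030/32453, sense −
mesh 6 [12T→12T]: running ratio 45030/32453, sense +
ω_out/ω_in = 45030/32453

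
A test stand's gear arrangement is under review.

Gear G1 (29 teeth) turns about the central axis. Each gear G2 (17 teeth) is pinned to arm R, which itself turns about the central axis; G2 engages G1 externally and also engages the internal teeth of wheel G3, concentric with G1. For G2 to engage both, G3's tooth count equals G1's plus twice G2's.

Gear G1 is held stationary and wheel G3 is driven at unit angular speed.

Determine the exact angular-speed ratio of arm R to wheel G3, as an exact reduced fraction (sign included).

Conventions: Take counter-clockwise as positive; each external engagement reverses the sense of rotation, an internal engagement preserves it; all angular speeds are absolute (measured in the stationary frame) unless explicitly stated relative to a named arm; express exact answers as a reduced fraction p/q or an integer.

63/92

recognized (axles ride arm R): planetary set, 29/17/63 teeth
ring teeth: 29 + 2·17 = 63
29(ω_sun−ω_arm) = −63(ω_ring−ω_arm),  ω_sun = 0, ω_ring = 1
29(0−ω_arm) = −63(1−ω_arm)  ⇒  92·ω_arm = 63  ⇒  ω_arm = 63/92
ω_out/ω_in = 63/92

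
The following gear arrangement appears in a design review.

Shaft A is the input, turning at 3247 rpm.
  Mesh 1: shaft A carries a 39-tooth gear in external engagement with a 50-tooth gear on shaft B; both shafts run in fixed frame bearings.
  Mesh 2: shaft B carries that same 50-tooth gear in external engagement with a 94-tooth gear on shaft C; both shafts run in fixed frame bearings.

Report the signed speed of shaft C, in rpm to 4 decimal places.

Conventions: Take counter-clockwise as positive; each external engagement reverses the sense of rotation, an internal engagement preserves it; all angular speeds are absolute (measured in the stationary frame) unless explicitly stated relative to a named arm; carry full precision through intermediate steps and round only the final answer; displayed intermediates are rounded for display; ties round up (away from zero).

2-mesh fixed-axis compound train (all bearings frame-fixed)
mesh 1 [39T→50T]: ω = 3247.0000×39/50 = 2532.6600 rpm, sense flips to −
mesh 2 [50T→94T]: ω = 2532.6600×50/94 = 1347.1596 rpm, sense flips to +
signed output speed = +1347.1596 rpm

+1347.1596 rpm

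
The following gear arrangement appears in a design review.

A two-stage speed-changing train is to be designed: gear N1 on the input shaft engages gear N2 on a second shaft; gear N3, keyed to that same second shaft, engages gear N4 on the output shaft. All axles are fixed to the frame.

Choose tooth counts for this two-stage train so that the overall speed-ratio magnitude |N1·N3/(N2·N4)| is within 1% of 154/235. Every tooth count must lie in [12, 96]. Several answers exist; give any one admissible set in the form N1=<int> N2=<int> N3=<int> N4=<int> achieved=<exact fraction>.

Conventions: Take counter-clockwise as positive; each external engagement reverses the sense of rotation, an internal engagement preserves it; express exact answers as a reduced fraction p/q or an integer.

class = fixed-axis compound train [2-stage, 154/235 wanted]
target = 154/235 in lowest terms: an exact hit needs N1·N3 = k·154 and N2·N4 = k·235 for one integer k, every count in [12, 96]; additionally prefer no 1:1 stage (N1 ≠ N2, N3 ≠ N4)
k = 1…2: no 1:1-free in-range split of k·154 and k·235 into factor pairs; take k = 3
k = 3: N1·N3 = 462 = 14·33, N2·N4 = 705 = 15·47
achieved = 14·33/(15·47) = 154/235; |achieved − target| = 0 ≤ 77/11750 ✓

N1=14 N2=15 N3=33 N4=47 achieved=154/235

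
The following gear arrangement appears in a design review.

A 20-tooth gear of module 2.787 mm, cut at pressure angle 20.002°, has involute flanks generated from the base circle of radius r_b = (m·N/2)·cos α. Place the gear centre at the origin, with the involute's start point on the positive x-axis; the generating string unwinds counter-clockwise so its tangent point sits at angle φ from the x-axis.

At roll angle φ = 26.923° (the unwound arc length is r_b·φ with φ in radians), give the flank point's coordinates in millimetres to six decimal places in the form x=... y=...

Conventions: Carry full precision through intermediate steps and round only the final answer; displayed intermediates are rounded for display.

single-mesh involute tooth geometry (20T wheel at module 2.787)
pitch radius r_p = m·N/2 = 2.787·20/2 = 27.870000
base radius r_b = r_p·cos α = 27.870000·cos 20.002° = 26.188901
roll angle φ = 26.923° = 0.46989499 rad
x = r_b·(cos φ + φ·sin φ) = 28.922520
y = r_b·(sin φ − φ·cos φ) = 0.885888

x=28.922520 y=0.885888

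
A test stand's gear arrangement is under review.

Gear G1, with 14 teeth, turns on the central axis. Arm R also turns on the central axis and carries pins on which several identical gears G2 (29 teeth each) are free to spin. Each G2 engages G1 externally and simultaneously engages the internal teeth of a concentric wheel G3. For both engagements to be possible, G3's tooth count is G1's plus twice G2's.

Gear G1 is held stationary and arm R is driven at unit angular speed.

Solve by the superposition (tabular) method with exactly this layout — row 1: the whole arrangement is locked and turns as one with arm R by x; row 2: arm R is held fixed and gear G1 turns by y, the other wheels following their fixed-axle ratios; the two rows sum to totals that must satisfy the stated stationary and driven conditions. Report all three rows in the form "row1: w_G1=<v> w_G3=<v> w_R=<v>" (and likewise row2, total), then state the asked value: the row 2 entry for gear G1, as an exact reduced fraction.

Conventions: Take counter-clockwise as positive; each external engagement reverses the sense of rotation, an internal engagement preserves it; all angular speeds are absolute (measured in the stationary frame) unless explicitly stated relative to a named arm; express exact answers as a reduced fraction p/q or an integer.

row1: w_G1=1 w_G3=1 w_R=1
row2: w_G1=-1 w_G3=7/36 w_R=0
total: w_G1=0 w_G3=43/36 w_R=1
asked value: -1

class = planetary set [G3 = 14+2·29 = 72; Willis about the carrier]
row 1: whole set turns with the arm by x
row 2 — arm fixed, fixed-axis ratios: sun y, ring −(14/72)·y, arm 0
boundary: total ω_sun = x + y = 0 and total ω_arm = x = 1  ⇒  y = -1, x = 1
row 2 ring = −(14/72)·(-1) = 7/36
totals (row 1 + row 2): sun 1 + (-1) = 0, ring 1 + 7/36 = 43/36, arm 1 + 0 = 1
asked cell (row2, sun) = -1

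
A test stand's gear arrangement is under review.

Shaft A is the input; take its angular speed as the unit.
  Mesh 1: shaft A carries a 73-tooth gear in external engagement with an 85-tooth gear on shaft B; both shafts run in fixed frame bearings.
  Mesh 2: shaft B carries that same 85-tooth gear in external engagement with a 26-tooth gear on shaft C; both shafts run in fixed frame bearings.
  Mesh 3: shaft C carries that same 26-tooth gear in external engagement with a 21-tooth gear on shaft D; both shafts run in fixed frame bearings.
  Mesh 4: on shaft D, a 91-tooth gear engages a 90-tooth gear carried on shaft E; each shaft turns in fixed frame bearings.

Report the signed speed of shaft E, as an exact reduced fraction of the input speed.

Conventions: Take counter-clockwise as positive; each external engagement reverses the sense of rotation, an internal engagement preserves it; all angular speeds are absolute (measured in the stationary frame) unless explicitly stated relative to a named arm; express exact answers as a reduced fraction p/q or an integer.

4-mesh fixed-axis compound train (all bearings frame-fixed)
mesh 1 [73T→85T]: |ω|/ω_in = 1×73/85 = 73/85, sense flips to −
mesh 2 [85T→26T]: |ω|/ω_in = (73/85)×85/26 = 73/26, sense flips to +
mesh 3 [26T→21T]: |ω|/ω_in = (73/26)×26/21 = 73/21, sense flips to −
mesh 4 [91T→90T]: |ω|/ω_in = (73/21)×91/90 = 949/270, sense flips to +
signed output speed (× input speed) = 949/270

949/270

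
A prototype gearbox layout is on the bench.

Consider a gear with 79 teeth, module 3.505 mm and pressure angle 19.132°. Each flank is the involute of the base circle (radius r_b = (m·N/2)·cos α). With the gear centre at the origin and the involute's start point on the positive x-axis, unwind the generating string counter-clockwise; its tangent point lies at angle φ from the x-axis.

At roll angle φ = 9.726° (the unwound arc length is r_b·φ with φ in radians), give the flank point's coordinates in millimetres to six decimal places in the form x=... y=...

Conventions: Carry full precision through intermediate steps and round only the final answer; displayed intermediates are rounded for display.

recognized (one wheel, involute flank): single-mesh tooth geometry, m = 3.505, N = 79
pitch radius r_p = m·N/2 = 3.505·79/2 = 138.447500
base radius r_b = r_p·cos α = 138.447500·cos 19.132° = 130.800492
roll angle φ = 9.726° = 0.16975072 rad
x = r_b·(cos φ + φ·sin φ) = 132.671467
y = r_b·(sin φ − φ·cos φ) = 0.212653

x=132.671467 y=0.212653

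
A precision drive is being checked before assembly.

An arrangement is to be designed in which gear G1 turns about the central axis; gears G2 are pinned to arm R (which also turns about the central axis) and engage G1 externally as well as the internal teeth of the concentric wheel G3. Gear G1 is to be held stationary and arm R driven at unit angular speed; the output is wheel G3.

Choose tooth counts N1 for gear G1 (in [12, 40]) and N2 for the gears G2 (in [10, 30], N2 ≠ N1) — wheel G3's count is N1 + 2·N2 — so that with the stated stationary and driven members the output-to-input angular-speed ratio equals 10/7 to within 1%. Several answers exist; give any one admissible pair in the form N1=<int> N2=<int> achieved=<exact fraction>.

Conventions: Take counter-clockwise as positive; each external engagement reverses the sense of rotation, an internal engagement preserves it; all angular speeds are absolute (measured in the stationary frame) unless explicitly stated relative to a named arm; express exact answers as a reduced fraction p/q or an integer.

N1=15 N2=10 achieved=10/7

topology: planetary set — design target 10/7, arm = carrier (Willis)
Willis with ω_sun = 0: ω_ring/ω_arm = (N1+N3)/N3; set equal to 10/7  ⇒  N3/N1 = 1/(10/7 − 1) = 7/3
N3 = N1 + 2·N2  ⇒  N2/N1 = (N3/N1 − 1)/2 = (7/3 − 1)/2 = 2/3
smallest multiple with N1 ≥ 12 and N2 ≥ 10: k = 5  ⇒  N1 = 5·3 = 15, N2 = 5·2 = 10 (N1 ≤ 40, N2 ≤ 30, N2 ≠ N1 ✓), N3 = 15 + 2·10 = 35
check: (N1+N3)/N3 with N1 = 15, N3 = 35 gives 10/7; |achieved − target| = 0 ≤ 1/70 ✓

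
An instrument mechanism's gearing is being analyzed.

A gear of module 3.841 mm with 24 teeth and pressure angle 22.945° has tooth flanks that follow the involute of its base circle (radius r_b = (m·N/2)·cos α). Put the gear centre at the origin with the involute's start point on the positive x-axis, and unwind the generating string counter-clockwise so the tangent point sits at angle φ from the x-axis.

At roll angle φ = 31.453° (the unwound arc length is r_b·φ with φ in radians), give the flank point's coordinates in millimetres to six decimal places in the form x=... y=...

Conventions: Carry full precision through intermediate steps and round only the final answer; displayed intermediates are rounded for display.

recognized (one wheel, involute flank): single-mesh tooth geometry, m = 3.841, N = 24
pitch radius r_p = m·N/2 = 3.841·24/2 = 46.092000
base radius r_b = r_p·cos α = 46.092000·cos 22.945° = 42.445178
roll angle φ = 31.453° = 0.54895841 rad
x = r_b·(cos φ + φ·sin φ) = 48.366892
y = r_b·(sin φ − φ·cos φ) = 2.270810

x=48.366892 y=2.270810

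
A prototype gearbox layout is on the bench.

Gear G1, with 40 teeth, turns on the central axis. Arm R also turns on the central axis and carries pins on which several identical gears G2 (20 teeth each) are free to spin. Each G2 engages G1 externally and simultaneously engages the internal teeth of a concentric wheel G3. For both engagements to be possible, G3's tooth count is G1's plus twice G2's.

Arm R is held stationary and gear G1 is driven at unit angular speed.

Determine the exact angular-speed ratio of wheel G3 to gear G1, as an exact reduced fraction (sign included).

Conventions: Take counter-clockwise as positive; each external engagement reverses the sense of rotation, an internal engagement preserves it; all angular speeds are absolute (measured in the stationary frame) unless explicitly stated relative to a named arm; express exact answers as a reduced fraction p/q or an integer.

-1/2

planetary set (40T centre, 20T on arm, 80T internal) — Willis relation
ring teeth: 40 + 2·20 = 80
40(ω_sun−ω_arm) = −80(ω_ring−ω_arm),  ω_arm = 0, ω_sun = 1
ω_ring = 0 − (40/80)(1−0) = -1/2
ω_out/ω_in = -1/2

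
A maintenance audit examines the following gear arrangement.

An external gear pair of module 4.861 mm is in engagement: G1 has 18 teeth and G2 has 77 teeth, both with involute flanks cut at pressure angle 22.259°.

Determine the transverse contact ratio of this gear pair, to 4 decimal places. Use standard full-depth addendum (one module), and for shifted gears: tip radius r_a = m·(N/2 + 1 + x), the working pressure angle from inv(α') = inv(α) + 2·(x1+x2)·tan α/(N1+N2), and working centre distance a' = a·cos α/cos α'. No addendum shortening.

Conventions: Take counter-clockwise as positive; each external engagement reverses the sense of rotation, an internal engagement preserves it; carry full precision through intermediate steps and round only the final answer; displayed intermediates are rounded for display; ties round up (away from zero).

single-mesh involute tooth geometry (18T engaging 77T at module 4.861)
base radii: r_b1 = 40.488869, r_b2 = 173.202384
tip radii: r_a1 = 48.610000, r_a2 = 192.009500
no profile shift: α' = α, a' = a
action lengths: √(r_a1²−r_b1²) = 26.899509, √(r_a2²−r_b2²) = 82.876911
base pitch p_b = π·m·cos α = 14.133281
CR = (26.899509 + 82.876911 − 230.897500·sin 22.25900°)/14.133281 = 1.578815
contact ratio ≈ 1.5788

1.5788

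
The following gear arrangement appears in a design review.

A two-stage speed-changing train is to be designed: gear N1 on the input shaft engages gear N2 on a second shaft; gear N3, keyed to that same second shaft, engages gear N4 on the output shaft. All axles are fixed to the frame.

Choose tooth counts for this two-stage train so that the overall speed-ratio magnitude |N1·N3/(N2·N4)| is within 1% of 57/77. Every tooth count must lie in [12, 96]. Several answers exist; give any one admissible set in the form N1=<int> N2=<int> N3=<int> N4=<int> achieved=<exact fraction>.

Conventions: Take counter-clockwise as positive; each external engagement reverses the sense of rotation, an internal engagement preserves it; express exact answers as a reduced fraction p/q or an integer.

N1=12 N2=14 N3=19 N4=22 achieved=57/77

topology: fixed-axis compound train — 2 stages, target 57/77
target = 57/77 in lowest terms: an exact hit needs N1·N3 = k·57 and N2·N4 = k·77 for one integer k, every count in [12, 96]; additionally prefer no 1:1 stage (N1 ≠ N2, N3 ≠ N4)
k = 1…3: no 1:1-free in-range split of k·57 and k·77 into factor pairs; take k = 4
k = 4: N1·N3 = 228 = 12·19, N2·N4 = 308 = 14·22
achieved = 12·19/(14·22) = 57/77; |achieved − target| = 0 ≤ 57/7700 ✓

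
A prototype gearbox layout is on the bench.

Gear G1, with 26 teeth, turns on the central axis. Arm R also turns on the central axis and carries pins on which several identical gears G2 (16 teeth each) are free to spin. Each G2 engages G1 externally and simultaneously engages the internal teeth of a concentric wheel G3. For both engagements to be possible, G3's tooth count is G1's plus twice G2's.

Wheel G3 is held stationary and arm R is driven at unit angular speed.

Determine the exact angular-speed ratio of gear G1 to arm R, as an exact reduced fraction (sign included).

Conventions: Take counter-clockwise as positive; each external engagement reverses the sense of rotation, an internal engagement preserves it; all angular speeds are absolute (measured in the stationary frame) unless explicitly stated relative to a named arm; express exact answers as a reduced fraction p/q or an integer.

42/13

planetary set (26T centre, 16T on arm, 58T internal) — Willis relation
ring teeth: 26 + 2·16 = 58
26(ω_sun−ω_arm) = −58(ω_ring−ω_arm),  ω_ring = 0, ω_arm = 1
ω_sun = 1 − (58/26)(0−1) = 42/13
ω_out/ω_in = 42/13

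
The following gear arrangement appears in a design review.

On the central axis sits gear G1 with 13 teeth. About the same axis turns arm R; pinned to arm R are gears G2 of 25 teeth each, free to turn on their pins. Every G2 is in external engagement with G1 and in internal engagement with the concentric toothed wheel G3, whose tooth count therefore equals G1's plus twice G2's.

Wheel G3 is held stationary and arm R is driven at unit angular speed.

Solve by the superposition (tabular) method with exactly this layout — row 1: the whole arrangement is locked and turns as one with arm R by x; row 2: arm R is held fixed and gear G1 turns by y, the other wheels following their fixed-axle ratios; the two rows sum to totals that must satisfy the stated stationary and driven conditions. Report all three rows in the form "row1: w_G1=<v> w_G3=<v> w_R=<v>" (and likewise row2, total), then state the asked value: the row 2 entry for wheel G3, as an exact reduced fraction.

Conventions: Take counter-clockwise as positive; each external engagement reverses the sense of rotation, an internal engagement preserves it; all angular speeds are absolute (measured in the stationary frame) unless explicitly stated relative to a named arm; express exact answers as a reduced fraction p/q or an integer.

class = planetary set [G3 = 13+2·25 = 63; Willis about the carrier]
row 1 — lock + rotate with arm: ω_sun = ω_ring = ω_arm = x
superposition row 2 [arm held]: sun y, ring −(13/63)·y, arm 0
boundary: total ω_ring = x − (13/63)·y = 0 and total ω_arm = x = 1  ⇒  y = 63/13, x = 1
row 2 ring = −(13/63)·63/13 = -1
totals (row 1 + row 2): sun 1 + 63/13 = 76/13, ring 1 + (-1) = 0, arm 1 + 0 = 1
asked cell (row2, ring) = -1

row1: w_G1=1 w_G3=1 w_R=1
row2: w_G1=63/13 w_G3=-1 w_R=0
total: w_G1=76/13 w_G3=0 w_R=1
asked value: -1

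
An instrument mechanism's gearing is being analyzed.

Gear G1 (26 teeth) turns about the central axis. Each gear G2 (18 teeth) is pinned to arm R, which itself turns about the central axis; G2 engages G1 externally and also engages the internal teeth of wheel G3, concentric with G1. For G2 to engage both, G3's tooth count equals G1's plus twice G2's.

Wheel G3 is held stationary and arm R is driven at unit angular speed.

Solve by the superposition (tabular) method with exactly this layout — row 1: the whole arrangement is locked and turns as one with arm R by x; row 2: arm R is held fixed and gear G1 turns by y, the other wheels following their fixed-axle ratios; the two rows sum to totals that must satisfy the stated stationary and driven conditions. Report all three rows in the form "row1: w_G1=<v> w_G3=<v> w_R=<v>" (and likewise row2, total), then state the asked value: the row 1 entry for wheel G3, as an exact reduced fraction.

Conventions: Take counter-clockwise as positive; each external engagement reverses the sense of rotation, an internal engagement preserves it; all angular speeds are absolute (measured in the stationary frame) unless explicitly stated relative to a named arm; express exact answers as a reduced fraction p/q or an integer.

row1: w_G1=1 w_G3=1 w_R=1
row2: w_G1=31/13 w_G3=-1 w_R=0
total: w_G1=44/13 w_G3=0 w_R=1
asked value: 1

recognized (axles ride arm R): planetary set, 26/18/62 teeth
row 1 — lock + rotate with arm: ω_sun = ω_ring = ω_arm = x
superposition row 2 [arm held]: sun y, ring −(26/62)·y, arm 0
boundary: total ω_ring = x − (26/62)·y = 0 and total ω_arm = x = 1  ⇒  y = 31/13, x = 1
row 2 ring = −(26/62)·31/13 = -1
totals (row 1 + row 2): sun 1 + 31/13 = 44/13, ring 1 + (-1) = 0, arm 1 + 0 = 1
asked cell (row1, ring) = 1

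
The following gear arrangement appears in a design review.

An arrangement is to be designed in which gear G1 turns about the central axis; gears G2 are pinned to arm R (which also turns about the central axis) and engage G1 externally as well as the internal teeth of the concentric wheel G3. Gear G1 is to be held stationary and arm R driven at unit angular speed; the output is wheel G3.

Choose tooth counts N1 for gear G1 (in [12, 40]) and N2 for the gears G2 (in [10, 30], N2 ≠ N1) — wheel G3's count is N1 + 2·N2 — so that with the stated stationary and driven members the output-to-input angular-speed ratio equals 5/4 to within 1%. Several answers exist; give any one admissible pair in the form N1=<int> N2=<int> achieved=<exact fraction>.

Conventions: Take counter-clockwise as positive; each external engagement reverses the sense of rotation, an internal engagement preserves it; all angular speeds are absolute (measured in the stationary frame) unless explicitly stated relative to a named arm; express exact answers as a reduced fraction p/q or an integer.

planetary set to be sized for 5/4 (Willis relation)
Willis with ω_sun = 0: ω_ring/ω_arm = (N1+N3)/N3; set equal to 5/4  ⇒  N3/N1 = 1/(5/4 − 1) = 4
N3 = N1 + 2·N2  ⇒  N2/N1 = (N3/N1 − 1)/2 = (4 − 1)/2 = 3/2
smallest multiple with N1 ≥ 12 and N2 ≥ 10: k = 6  ⇒  N1 = 6·2 = 12, N2 = 6·3 = 18 (N1 ≤ 40, N2 ≤ 30, N2 ≠ N1 ✓), N3 = 12 + 2·18 = 48
check: (N1+N3)/N3 with N1 = 12, N3 = 48 gives 5/4; |achieved − target| = 0 ≤ 1/80 ✓

N1=12 N2=18 achieved=5/4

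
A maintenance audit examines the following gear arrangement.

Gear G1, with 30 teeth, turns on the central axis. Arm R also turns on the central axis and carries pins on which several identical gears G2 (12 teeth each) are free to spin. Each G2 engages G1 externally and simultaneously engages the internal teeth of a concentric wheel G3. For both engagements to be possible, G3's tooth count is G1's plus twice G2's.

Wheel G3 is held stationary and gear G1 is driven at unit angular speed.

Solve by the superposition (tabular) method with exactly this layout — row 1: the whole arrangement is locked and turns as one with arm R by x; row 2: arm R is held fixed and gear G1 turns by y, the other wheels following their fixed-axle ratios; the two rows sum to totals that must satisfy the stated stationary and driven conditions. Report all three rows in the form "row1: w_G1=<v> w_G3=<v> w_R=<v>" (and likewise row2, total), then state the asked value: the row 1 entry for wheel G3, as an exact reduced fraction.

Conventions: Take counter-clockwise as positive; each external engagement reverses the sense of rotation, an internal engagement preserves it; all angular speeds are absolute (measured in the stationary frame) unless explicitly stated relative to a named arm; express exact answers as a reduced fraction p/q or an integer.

class = planetary set [G3 = 30+2·12 = 54; Willis about the carrier]
row 1 (train locked, turned with arm): all members turn x
row 2: sun turns y, ring = −(30/54)·y, arm 0
boundary: total ω_ring = x − (30/54)·y = 0 and total ω_sun = x + y = 1  ⇒  y = 9/14, x = 5/14
row 2 ring = −(30/54)·9/14 = -5/14
totals (row 1 + row 2): sun 5/14 + 9/14 = 1, ring 5/14 + (-5/14) = 0, arm 5/14 + 0 = 5/14
asked cell (row1, ring) = 5/14

row1: w_G1=5/14 w_G3=5/14 w_R=5/14
row2: w_G1=9/14 w_G3=-5/14 w_R=0
total: w_G1=1 w_G3=0 w_R=5/14
asked value: 5/14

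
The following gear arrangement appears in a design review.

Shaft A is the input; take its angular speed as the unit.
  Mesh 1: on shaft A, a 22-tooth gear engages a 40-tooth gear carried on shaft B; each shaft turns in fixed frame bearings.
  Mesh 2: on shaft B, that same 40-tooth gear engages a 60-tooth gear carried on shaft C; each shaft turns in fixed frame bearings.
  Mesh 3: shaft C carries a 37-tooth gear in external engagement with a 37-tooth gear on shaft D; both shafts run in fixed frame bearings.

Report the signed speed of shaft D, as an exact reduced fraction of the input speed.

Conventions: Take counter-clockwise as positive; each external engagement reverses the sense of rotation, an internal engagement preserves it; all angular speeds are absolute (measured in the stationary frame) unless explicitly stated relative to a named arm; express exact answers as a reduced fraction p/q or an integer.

-11/30

3-mesh fixed-axis compound train (all bearings frame-fixed)
mesh 1 [22T→40T]: |ω|/ω_in = 1×22/40 = 11/20, sense flips to −
mesh 2 [40T→60T]: |ω|/ω_in = (11/20)×40/60 = 11/30, sense flips to +
mesh 3 [37T→37T]: |ω|/ω_in = (11/30)×37/37 = 11/30, sense flips to −
signed output speed (× input speed) = -11/30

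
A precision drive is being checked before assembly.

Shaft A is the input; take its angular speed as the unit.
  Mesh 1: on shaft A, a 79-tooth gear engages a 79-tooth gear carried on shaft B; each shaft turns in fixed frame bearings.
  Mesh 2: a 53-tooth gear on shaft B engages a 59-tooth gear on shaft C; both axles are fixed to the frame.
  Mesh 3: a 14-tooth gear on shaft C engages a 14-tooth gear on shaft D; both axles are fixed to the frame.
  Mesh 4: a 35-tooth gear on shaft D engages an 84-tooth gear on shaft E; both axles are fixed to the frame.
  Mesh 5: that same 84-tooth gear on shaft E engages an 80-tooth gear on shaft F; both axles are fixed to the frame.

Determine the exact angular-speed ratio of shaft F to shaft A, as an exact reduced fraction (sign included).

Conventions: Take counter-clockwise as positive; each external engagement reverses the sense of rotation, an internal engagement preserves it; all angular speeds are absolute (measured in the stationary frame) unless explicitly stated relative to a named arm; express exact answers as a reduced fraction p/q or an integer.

class = fixed-axis compound train [5 meshes; 5 ratios multiply, 5 sense flips]
mesh 1 [79T→79T]: running ratio 1, sense −
mesh 2 [53T→59T]: running ratio 53/59, sense +
mesh 3 [14T→14T]: running ratio 53/59, sense −
mesh 4 [35T→84T]: running ratio 265/708, sense +
mesh 5 [84T→80T]: running ratio 371/944, sense −
ω_out/ω_in = -371/944

-371/944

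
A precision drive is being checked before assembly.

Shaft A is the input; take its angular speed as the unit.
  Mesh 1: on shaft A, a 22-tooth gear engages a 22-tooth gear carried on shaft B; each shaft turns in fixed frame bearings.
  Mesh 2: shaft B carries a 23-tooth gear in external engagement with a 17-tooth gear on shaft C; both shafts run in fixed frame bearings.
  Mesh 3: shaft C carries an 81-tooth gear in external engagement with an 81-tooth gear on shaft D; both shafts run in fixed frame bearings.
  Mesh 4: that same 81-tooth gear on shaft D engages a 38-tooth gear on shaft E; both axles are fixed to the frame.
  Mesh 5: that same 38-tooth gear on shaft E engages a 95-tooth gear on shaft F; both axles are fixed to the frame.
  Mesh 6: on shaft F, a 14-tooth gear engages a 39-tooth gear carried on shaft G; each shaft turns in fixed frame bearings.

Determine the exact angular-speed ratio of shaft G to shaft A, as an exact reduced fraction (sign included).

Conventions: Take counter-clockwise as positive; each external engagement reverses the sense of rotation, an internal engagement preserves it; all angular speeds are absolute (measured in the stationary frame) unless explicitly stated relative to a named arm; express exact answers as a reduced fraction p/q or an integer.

class = fixed-axis compound train [6 meshes; 6 ratios multiply, 6 sense flips]
mesh 1 [22T→22T]: running ratio 1, sense −
mesh 2 [23T→17T]: running ratio 23/17, sense +
mesh 3 [81T→81T]: running ratio 23/17, sense −
mesh 4 [81T→38T]: running ratio 1863/646, sense +
mesh 5 [38T→95T]: running ratio 1863/1615, sense −
mesh 6 [14T→39T]: running ratio 8694/20995, sense +
ω_out/ω_in = 8694/20995

8694/20995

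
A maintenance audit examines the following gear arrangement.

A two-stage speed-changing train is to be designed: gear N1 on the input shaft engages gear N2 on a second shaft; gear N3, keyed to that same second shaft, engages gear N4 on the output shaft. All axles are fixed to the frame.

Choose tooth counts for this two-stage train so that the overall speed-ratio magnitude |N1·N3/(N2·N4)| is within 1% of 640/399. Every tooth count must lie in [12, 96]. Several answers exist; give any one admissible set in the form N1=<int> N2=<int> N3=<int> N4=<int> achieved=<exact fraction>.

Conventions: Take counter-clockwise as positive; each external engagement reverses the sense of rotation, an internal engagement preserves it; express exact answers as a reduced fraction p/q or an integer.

2-stage fixed-axis compound train for ratio 640/399
target = 640/399 in lowest terms: an exact hit needs N1·N3 = k·640 and N2·N4 = k·399 for one integer k, every count in [12, 96]; additionally prefer no 1:1 stage (N1 ≠ N2, N3 ≠ N4)
k = 1: N1·N3 = 640 = 16·40, N2·N4 = 399 = 19·21
achieved = 16·40/(19·21) = 640/399; |achieved − target| = 0 ≤ 32/1995 ✓

N1=16 N2=19 N3=40 N4=21 achieved=640/399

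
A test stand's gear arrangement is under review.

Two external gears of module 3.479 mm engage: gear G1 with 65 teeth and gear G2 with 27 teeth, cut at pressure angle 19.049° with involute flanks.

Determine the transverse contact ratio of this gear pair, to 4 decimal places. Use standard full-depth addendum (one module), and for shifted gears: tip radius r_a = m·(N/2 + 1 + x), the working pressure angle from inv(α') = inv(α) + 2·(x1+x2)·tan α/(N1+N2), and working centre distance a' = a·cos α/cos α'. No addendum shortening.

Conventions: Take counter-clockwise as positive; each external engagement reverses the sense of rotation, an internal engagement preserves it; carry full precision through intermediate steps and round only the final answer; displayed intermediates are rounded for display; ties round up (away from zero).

1.7623

single-mesh involute tooth geometry (65T engaging 27T at module 3.479)
base radii: r_b1 = 106.875901, r_b2 = 44.394605
tip radii: r_a1 = 116.546500, r_a2 = 50.445500
no profile shift: α' = α, a' = a
action lengths: √(r_a1²−r_b1²) = 46.482560, √(r_a2²−r_b2²) = 23.955532
base pitch p_b = π·m·cos α = 10.331094
CR = (46.482560 + 23.955532 − 160.034000·sin 19.04900°)/10.331094 = 1.762324
contact ratio ≈ 1.7623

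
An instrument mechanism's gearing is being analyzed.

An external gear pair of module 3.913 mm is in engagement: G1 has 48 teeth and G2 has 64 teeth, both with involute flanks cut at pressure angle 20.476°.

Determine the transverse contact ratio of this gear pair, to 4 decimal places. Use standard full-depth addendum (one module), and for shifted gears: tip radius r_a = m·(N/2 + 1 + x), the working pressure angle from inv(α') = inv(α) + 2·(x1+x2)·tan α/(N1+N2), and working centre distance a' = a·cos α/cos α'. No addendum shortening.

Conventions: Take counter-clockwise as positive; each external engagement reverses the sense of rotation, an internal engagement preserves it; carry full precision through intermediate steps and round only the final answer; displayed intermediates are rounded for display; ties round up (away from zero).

class = single-mesh tooth geometry [involute pair 48T × 64T, m = 3.913]
base radii: r_b1 = 87.978527, r_b2 = 117.304703
tip radii: r_a1 = 97.825000, r_a2 = 129.129000
no profile shift: α' = α, a' = a
action lengths: √(r_a1²−r_b1²) = 42.772764, √(r_a2²−r_b2²) = 53.980601
base pitch p_b = π·m·cos α = 11.516362
CR = (42.772764 + 53.980601 − 219.128000·sin 20.47600°)/11.516362 = 1.745265
contact ratio ≈ 1.7453

1.7453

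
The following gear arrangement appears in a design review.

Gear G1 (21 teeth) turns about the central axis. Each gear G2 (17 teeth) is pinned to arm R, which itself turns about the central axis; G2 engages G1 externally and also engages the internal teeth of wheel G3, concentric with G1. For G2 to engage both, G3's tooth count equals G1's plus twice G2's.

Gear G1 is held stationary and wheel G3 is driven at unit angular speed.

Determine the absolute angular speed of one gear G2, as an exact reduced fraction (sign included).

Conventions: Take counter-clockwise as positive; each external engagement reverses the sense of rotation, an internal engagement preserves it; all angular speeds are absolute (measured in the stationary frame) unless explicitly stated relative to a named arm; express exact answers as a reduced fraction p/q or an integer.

planetary set (21T centre, 17T on arm, 55T internal) — Willis relation
ring teeth: 21 + 2·17 = 55
21(ω_sun−ω_arm) = −55(ω_ring−ω_arm),  ω_sun = 0, ω_ring = 1
21(0−ω_arm) = −55(1−ω_arm)  ⇒  76·ω_arm = 55  ⇒  ω_arm = 55/76
sun–planet mesh: 21·(0−55/76) = −17·(ω_p−ω_arm)  ⇒  ω_p−ω_arm = 1155/1292
ω_p = 55/76 + 1155/1292 = 55/34
exact speed ratio = 55/34

55/34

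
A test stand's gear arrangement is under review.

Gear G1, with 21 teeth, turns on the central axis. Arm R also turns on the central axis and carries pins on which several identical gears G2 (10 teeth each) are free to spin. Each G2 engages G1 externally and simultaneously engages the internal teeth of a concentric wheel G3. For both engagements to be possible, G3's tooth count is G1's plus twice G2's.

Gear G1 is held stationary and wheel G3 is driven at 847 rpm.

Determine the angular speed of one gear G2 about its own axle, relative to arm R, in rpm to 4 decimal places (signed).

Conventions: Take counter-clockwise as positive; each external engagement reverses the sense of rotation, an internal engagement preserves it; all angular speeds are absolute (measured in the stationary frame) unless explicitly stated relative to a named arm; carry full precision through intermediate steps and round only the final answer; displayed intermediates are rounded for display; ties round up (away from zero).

+1176.2371 rpm

planetary set (21T centre, 10T on arm, 41T internal) — Willis relation
normalise by the input: solve with ω_ring = 1, then scale by 847 rpm
ring teeth: 21 + 2·10 = 41
21(ω_sun−ω_arm) = −41(ω_ring−ω_arm),  ω_sun = 0, ω_ring = 1
21(0−ω_arm) = −41(1−ω_arm)  ⇒  62·ω_arm = 41  ⇒  ω_arm = 41/62
sun–planet mesh: 21·(0−41/62) = −10·(ω_p−ω_arm)  ⇒  ω_p−ω_arm = 861/620
scale: ω_p−ω_arm = 861/620 × 847 rpm = +1176.2371 rpm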